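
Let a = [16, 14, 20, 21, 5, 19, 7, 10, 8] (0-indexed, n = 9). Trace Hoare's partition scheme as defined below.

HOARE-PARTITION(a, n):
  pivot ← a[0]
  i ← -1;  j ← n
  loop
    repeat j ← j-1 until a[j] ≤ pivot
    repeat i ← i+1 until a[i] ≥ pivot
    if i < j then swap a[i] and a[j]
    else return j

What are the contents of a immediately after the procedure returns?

pivot = a[0] = 16; i = -1, j = 9
j→8 (a[8]=8≤16), i→0 (a[0]=16≥16); i<j, swap → [8, 14, 20, 21, 5, 19, 7, 10, 16]
j→7 (a[7]=10≤16), i→2 (a[2]=20≥16); i<j, swap → [8, 14, 10, 21, 5, 19, 7, 20, 16]
j→6 (a[6]=7≤16), i→3 (a[3]=21≥16); i<j, swap → [8, 14, 10, 7, 5, 19, 21, 20, 16]
j→4, i→5; i≥j, return j=4. a = [8, 14, 10, 7, 5, 19, 21, 20, 16]

[8, 14, 10, 7, 5, 19, 21, 20, 16]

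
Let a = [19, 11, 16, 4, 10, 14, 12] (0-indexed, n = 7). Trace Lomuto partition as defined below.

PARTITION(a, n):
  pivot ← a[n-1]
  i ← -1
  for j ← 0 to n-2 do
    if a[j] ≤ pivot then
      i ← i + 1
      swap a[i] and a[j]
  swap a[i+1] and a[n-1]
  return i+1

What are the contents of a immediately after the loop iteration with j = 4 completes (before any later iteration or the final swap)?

pivot=12, i=-1
j=0: 19>12, skip
j=1: 11≤12, i=0, swap(0,1) ⇒ [11, 19, 16, 4, 10, 14, 12]
j=2: 16>12, skip
j=3: 4≤12, i=1, swap(1,3) ⇒ [11, 4, 16, 19, 10, 14, 12]
j=4: 10≤12, i=2, swap(2,4) ⇒ [11, 4, 10, 19, 16, 14, 12]
(after j=4) a = [11, 4, 10, 19, 16, 14, 12]

[11, 4, 10, 19, 16, 14, 12]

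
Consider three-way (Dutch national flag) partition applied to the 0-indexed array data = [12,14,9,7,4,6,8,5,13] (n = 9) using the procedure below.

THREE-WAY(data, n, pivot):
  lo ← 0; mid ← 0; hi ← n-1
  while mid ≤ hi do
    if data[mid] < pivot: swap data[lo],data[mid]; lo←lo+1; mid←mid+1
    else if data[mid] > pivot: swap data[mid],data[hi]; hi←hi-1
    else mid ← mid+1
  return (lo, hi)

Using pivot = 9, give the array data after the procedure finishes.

[5,8,7,4,6,9,14,13,12]

lo=0 mid=0 hi=8
12>9: swap(0,8), hi=7 ⇒ [13,14,9,7,4,6,8,5,12]
13>9: swap(0,7), hi=6 ⇒ [5,14,9,7,4,6,8,13,12]
5<9: swap(0,0), lo=1 mid=1 ⇒ [5,14,9,7,4,6,8,13,12]
14>9: swap(1,6), hi=5 ⇒ [5,8,9,7,4,6,14,13,12]
8<9: swap(1,1), lo=2 mid=2 ⇒ [5,8,9,7,4,6,14,13,12]
9=9: mid=3
7<9: swap(2,3), lo=3 mid=4 ⇒ [5,8,7,9,4,6,14,13,12]
4<9: swap(3,4), lo=4 mid=5 ⇒ [5,8,7,4,9,6,14,13,12]
6<9: swap(4,5), lo=5 mid=6 ⇒ [5,8,7,4,6,9,14,13,12]
done. lo=5 hi=5; data=[5,8,7,4,6,9,14,13,12]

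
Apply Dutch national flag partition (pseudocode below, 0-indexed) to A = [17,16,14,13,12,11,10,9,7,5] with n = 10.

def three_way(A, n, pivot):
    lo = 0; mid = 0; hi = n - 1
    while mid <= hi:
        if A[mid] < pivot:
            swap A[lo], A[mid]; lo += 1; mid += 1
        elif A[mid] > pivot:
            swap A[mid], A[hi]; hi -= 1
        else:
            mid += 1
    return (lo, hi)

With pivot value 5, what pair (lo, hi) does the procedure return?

lo=0 mid=0 hi=9
17>5: swap(0,9), hi=8 ⇒ [5,16,14,13,12,11,10,9,7,17]
5=5: mid=1
16>5: swap(1,8), hi=7 ⇒ [5,7,14,13,12,11,10,9,16,17]
7>5: swap(1,7), hi=6 ⇒ [5,9,14,13,12,11,10,7,16,17]
9>5: swap(1,6), hi=5 ⇒ [5,10,14,13,12,11,9,7,16,17]
10>5: swap(1,5), hi=4 ⇒ [5,11,14,13,12,10,9,7,16,17]
11>5: swap(1,4), hi=3 ⇒ [5,12,14,13,11,10,9,7,16,17]
12>5: swap(1,3), hi=2 ⇒ [5,13,14,12,11,10,9,7,16,17]
13>5: swap(1,2), hi=1 ⇒ [5,14,13,12,11,10,9,7,16,17]
14>5: swap(1,1), hi=0 ⇒ [5,14,13,12,11,10,9,7,16,17]
done. lo=0 hi=0; A=[5,14,13,12,11,10,9,7,16,17]

(0, 0)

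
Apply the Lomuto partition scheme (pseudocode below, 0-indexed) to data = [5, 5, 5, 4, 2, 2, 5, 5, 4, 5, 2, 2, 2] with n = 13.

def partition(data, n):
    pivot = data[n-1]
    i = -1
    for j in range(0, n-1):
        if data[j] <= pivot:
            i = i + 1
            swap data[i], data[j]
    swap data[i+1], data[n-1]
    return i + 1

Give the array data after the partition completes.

pivot=2, i=-1
j=0: 5>2, skip
j=1: 5>2, skip
j=2: 5>2, skip
j=3: 4>2, skip
j=4: 2≤2, i=0, swap(0,4) ⇒ [2, 5, 5, 4, 5, 2, 5, 5, 4, 5, 2, 2, 2]
j=5: 2≤2, i=1, swap(1,5) ⇒ [2, 2, 5, 4, 5, 5, 5, 5, 4, 5, 2, 2, 2]
j=6: 5>2, skip
j=7: 5>2, skip
j=8: 4>2, skip
j=9: 5>2, skip
j=10: 2≤2, i=2, swap(2,10) ⇒ [2, 2, 2, 4, 5, 5, 5, 5, 4, 5, 5, 2, 2]
j=11: 2≤2, i=3, swap(3,11) ⇒ [2, 2, 2, 2, 5, 5, 5, 5, 4, 5, 5, 4, 2]
swap(4,12) ⇒ [2, 2, 2, 2, 2, 5, 5, 5, 4, 5, 5, 4, 5]; return 4

[2, 2, 2, 2, 2, 5, 5, 5, 4, 5, 5, 4, 5]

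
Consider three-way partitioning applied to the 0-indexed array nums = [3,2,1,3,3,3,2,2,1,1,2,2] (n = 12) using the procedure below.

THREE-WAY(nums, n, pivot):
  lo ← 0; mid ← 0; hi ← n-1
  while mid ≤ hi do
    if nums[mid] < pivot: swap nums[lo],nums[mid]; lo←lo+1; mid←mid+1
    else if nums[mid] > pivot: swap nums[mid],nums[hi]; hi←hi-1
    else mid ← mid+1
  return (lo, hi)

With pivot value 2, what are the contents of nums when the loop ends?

pivot = 2; lo=0, mid=0, hi=11
nums[mid]=3>2: swap nums[0],nums[11]; hi=10 → [2,2,1,3,3,3,2,2,1,1,2,3]
nums[mid]=2=2: mid=1
nums[mid]=2=2: mid=2
nums[mid]=1<2: swap nums[0],nums[2]; lo=1,mid=3 → [1,2,2,3,3,3,2,2,1,1,2,3]
nums[mid]=3>2: swap nums[3],nums[10]; hi=9 → [1,2,2,2,3,3,2,2,1,1,3,3]
nums[mid]=2=2: mid=4
nums[mid]=3>2: swap nums[4],nums[9]; hi=8 → [1,2,2,2,1,3,2,2,1,3,3,3]
nums[mid]=1<2: swap nums[1],nums[4]; lo=2,mid=5 → [1,1,2,2,2,3,2,2,1,3,3,3]
nums[mid]=3>2: swap nums[5],nums[8]; hi=7 → [1,1,2,2,2,1,2,2,3,3,3,3]
nums[mid]=1<2: swap nums[2],nums[5]; lo=3,mid=6 → [1,1,1,2,2,2,2,2,3,3,3,3]
nums[mid]=2=2: mid=7
nums[mid]=2=2: mid=8
end: lo=3, hi=7; nums = [1,1,1,2,2,2,2,2,3,3,3,3]

[1,1,1,2,2,2,2,2,3,3,3,3]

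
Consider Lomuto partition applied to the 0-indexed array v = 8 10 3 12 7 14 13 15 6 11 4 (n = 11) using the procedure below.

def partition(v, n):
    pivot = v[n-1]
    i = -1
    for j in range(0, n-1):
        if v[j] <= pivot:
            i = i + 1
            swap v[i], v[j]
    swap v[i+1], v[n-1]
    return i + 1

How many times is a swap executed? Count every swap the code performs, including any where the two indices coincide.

pivot = v[10] = 4; i = -1
j=0: v[0]=8 > 4 → no swap
j=1: v[1]=10 > 4 → no swap
j=2: v[2]=3 ≤ 4 → i=0, swap v[0],v[2] → 3 10 8 12 7 14 13 15 6 11 4
j=3: v[3]=12 > 4 → no swap
j=4: v[4]=7 > 4 → no swap
j=5: v[5]=14 > 4 → no swap
j=6: v[6]=13 > 4 → no swap
j=7: v[7]=15 > 4 → no swap
j=8: v[8]=6 > 4 → no swap
j=9: v[9]=11 > 4 → no swap
final swap v[1],v[10] → 3 4 8 12 7 14 13 15 6 11 10; return 1

2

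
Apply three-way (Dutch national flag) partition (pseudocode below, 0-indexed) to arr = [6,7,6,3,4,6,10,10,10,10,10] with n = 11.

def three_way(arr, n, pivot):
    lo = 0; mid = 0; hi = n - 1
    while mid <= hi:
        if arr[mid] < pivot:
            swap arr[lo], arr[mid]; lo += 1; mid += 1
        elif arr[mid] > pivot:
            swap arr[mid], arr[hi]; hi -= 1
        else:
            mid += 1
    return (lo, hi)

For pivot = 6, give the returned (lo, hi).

lo=0 mid=0 hi=10
6=6: mid=1
7>6: swap(1,10), hi=9 ⇒ [6,10,6,3,4,6,10,10,10,10,7]
10>6: swap(1,9), hi=8 ⇒ [6,10,6,3,4,6,10,10,10,10,7]
10>6: swap(1,8), hi=7 ⇒ [6,10,6,3,4,6,10,10,10,10,7]
10>6: swap(1,7), hi=6 ⇒ [6,10,6,3,4,6,10,10,10,10,7]
10>6: swap(1,6), hi=5 ⇒ [6,10,6,3,4,6,10,10,10,10,7]
10>6: swap(1,5), hi=4 ⇒ [6,6,6,3,4,10,10,10,10,10,7]
6=6: mid=2
6=6: mid=3
3<6: swap(0,3), lo=1 mid=4 ⇒ [3,6,6,6,4,10,10,10,10,10,7]
4<6: swap(1,4), lo=2 mid=5 ⇒ [3,4,6,6,6,10,10,10,10,10,7]
done. lo=2 hi=4; arr=[3,4,6,6,6,10,10,10,10,10,7]

(2, 4)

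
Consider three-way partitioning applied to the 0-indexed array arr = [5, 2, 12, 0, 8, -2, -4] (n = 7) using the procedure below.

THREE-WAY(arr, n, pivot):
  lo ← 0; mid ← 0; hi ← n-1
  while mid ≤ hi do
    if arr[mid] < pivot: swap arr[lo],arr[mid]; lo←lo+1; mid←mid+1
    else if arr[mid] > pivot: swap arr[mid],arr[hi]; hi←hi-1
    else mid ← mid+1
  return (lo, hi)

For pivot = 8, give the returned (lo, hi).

pivot = 8; lo=0, mid=0, hi=6
arr[mid]=5<8: swap arr[0],arr[0]; lo=1,mid=1 → [5, 2, 12, 0, 8, -2, -4]
arr[mid]=2<8: swap arr[1],arr[1]; lo=2,mid=2 → [5, 2, 12, 0, 8, -2, -4]
arr[mid]=12>8: swap arr[2],arr[6]; hi=5 → [5, 2, -4, 0, 8, -2, 12]
arr[mid]=-4<8: swap arr[2],arr[2]; lo=3,mid=3 → [5, 2, -4, 0, 8, -2, 12]
arr[mid]=0<8: swap arr[3],arr[3]; lo=4,mid=4 → [5, 2, -4, 0, 8, -2, 12]
arr[mid]=8=8: mid=5
arr[mid]=-2<8: swap arr[4],arr[5]; lo=5,mid=6 → [5, 2, -4, 0, -2, 8, 12]
end: lo=5, hi=5; arr = [5, 2, -4, 0, -2, 8, 12]

(5, 5)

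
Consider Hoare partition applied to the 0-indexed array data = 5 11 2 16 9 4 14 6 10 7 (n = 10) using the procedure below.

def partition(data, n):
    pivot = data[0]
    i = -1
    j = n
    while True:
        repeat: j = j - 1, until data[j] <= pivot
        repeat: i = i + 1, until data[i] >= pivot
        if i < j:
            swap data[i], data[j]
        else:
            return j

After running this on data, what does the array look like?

pivot=5
j stops at 5 (4), i stops at 0 (5); swap ⇒ 4 11 2 16 9 5 14 6 10 7
j stops at 2 (2), i stops at 1 (11); swap ⇒ 4 2 11 16 9 5 14 6 10 7
j stops at 1, i stops at 2; i≥j ⇒ return 1. data=4 2 11 16 9 5 14 6 10 7

4 2 11 16 9 5 14 6 10 7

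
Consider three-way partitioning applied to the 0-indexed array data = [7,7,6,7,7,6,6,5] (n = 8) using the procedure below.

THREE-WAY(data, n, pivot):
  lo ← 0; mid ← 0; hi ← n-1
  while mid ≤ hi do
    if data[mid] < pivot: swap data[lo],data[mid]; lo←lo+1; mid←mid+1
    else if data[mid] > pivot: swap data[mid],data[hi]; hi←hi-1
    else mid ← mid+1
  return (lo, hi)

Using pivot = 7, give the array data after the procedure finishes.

[6,6,6,5,7,7,7,7]

lo=0 mid=0 hi=7
7=7: mid=1
7=7: mid=2
6<7: swap(0,2), lo=1 mid=3 ⇒ [6,7,7,7,7,6,6,5]
7=7: mid=4
7=7: mid=5
6<7: swap(1,5), lo=2 mid=6 ⇒ [6,6,7,7,7,7,6,5]
6<7: swap(2,6), lo=3 mid=7 ⇒ [6,6,6,7,7,7,7,5]
5<7: swap(3,7), lo=4 mid=8 ⇒ [6,6,6,5,7,7,7,7]
done. lo=4 hi=7; data=[6,6,6,5,7,7,7,7]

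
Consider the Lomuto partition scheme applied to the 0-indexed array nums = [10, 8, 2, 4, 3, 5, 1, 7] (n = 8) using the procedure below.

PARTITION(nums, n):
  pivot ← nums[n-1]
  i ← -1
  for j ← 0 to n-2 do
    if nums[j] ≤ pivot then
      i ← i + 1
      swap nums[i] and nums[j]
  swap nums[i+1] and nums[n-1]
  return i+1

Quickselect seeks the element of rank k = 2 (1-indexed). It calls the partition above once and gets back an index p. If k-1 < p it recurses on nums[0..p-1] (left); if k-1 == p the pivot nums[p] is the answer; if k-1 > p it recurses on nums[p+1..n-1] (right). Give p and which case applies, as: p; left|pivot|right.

5; left

pivot = nums[7] = 7; i = -1
j=0: nums[0]=10 > 7 → no swap
j=1: nums[1]=8 > 7 → no swap
j=2: nums[2]=2 ≤ 7 → i=0, swap nums[0],nums[2] → [2, 8, 10, 4, 3, 5, 1, 7]
j=3: nums[3]=4 ≤ 7 → i=1, swap nums[1],nums[3] → [2, 4, 10, 8, 3, 5, 1, 7]
j=4: nums[4]=3 ≤ 7 → i=2, swap nums[2],nums[4] → [2, 4, 3, 8, 10, 5, 1, 7]
j=5: nums[5]=5 ≤ 7 → i=3, swap nums[3],nums[5] → [2, 4, 3, 5, 10, 8, 1, 7]
j=6: nums[6]=1 ≤ 7 → i=4, swap nums[4],nums[6] → [2, 4, 3, 5, 1, 8, 10, 7]
final swap nums[5],nums[7] → [2, 4, 3, 5, 1, 7, 10, 8]; return 5
p = 5; k-1 = 1 < 5 ⇒ left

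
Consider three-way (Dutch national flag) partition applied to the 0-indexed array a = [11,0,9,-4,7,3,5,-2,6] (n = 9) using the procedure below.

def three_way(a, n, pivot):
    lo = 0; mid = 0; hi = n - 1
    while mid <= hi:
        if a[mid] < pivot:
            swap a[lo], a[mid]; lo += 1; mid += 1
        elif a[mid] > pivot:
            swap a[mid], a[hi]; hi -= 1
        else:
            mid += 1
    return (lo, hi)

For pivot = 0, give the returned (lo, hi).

(2, 2)

pivot = 0; lo=0, mid=0, hi=8
a[mid]=11>0: swap a[0],a[8]; hi=7 → [6,0,9,-4,7,3,5,-2,11]
a[mid]=6>0: swap a[0],a[7]; hi=6 → [-2,0,9,-4,7,3,5,6,11]
a[mid]=-2<0: swap a[0],a[0]; lo=1,mid=1 → [-2,0,9,-4,7,3,5,6,11]
a[mid]=0=0: mid=2
a[mid]=9>0: swap a[2],a[6]; hi=5 → [-2,0,5,-4,7,3,9,6,11]
a[mid]=5>0: swap a[2],a[5]; hi=4 → [-2,0,3,-4,7,5,9,6,11]
a[mid]=3>0: swap a[2],a[4]; hi=3 → [-2,0,7,-4,3,5,9,6,11]
a[mid]=7>0: swap a[2],a[3]; hi=2 → [-2,0,-4,7,3,5,9,6,11]
a[mid]=-4<0: swap a[1],a[2]; lo=2,mid=3 → [-2,-4,0,7,3,5,9,6,11]
end: lo=2, hi=2; a = [-2,-4,0,7,3,5,9,6,11]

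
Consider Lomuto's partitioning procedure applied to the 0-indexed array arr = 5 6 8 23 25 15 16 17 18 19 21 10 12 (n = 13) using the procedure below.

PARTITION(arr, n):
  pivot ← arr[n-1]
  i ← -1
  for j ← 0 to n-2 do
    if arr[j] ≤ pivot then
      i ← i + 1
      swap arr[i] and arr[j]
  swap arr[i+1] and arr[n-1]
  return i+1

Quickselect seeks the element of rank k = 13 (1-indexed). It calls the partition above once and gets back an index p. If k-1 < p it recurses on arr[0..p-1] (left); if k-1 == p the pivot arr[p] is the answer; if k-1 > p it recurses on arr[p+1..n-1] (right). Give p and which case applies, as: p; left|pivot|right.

4; right

pivot=12, i=-1
j=0: 5≤12, i=0, swap(0,0) ⇒ 5 6 8 23 25 15 16 17 18 19 21 10 12
j=1: 6≤12, i=1, swap(1,1) ⇒ 5 6 8 23 25 15 16 17 18 19 21 10 12
j=2: 8≤12, i=2, swap(2,2) ⇒ 5 6 8 23 25 15 16 17 18 19 21 10 12
j=3: 23>12, skip
j=4: 25>12, skip
j=5: 15>12, skip
j=6: 16>12, skip
j=7: 17>12, skip
j=8: 18>12, skip
j=9: 19>12, skip
j=10: 21>12, skip
j=11: 10≤12, i=3, swap(3,11) ⇒ 5 6 8 10 25 15 16 17 18 19 21 23 12
swap(4,12) ⇒ 5 6 8 10 12 15 16 17 18 19 21 23 25; return 4
p = 4; k-1 = 12 > 4 ⇒ right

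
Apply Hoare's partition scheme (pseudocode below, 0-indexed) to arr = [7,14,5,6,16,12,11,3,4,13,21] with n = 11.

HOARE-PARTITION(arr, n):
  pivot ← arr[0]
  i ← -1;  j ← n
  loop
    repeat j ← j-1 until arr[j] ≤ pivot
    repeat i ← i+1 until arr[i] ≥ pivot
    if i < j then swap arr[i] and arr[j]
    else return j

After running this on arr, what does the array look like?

[4,3,5,6,16,12,11,14,7,13,21]

pivot=7
j stops at 8 (4), i stops at 0 (7); swap ⇒ [4,14,5,6,16,12,11,3,7,13,21]
j stops at 7 (3), i stops at 1 (14); swap ⇒ [4,3,5,6,16,12,11,14,7,13,21]
j stops at 3, i stops at 4; i≥j ⇒ return 3. arr=[4,3,5,6,16,12,11,14,7,13,21]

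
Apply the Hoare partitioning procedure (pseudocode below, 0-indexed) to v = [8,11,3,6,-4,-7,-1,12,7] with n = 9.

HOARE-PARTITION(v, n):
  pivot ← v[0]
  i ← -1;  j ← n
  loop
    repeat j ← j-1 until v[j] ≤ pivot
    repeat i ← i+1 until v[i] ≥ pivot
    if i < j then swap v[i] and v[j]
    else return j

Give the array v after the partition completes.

[7,-1,3,6,-4,-7,11,12,8]

pivot = v[0] = 8; i = -1, j = 9
j→8 (v[8]=7≤8), i→0 (v[0]=8≥8); i<j, swap → [7,11,3,6,-4,-7,-1,12,8]
j→6 (v[6]=-1≤8), i→1 (v[1]=11≥8); i<j, swap → [7,-1,3,6,-4,-7,11,12,8]
j→5, i→6; i≥j, return j=5. v = [7,-1,3,6,-4,-7,11,12,8]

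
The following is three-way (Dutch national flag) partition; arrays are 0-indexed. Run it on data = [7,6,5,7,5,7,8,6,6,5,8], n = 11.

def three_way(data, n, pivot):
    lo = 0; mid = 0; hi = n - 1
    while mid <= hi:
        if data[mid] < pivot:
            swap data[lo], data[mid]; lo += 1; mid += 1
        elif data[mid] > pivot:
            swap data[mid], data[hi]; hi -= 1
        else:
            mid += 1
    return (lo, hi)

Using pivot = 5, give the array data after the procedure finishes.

[5,5,5,7,7,8,6,6,6,8,7]

pivot = 5; lo=0, mid=0, hi=10
data[mid]=7>5: swap data[0],data[10]; hi=9 → [8,6,5,7,5,7,8,6,6,5,7]
data[mid]=8>5: swap data[0],data[9]; hi=8 → [5,6,5,7,5,7,8,6,6,8,7]
data[mid]=5=5: mid=1
data[mid]=6>5: swap data[1],data[8]; hi=7 → [5,6,5,7,5,7,8,6,6,8,7]
data[mid]=6>5: swap data[1],data[7]; hi=6 → [5,6,5,7,5,7,8,6,6,8,7]
data[mid]=6>5: swap data[1],data[6]; hi=5 → [5,8,5,7,5,7,6,6,6,8,7]
data[mid]=8>5: swap data[1],data[5]; hi=4 → [5,7,5,7,5,8,6,6,6,8,7]
data[mid]=7>5: swap data[1],data[4]; hi=3 → [5,5,5,7,7,8,6,6,6,8,7]
data[mid]=5=5: mid=2
data[mid]=5=5: mid=3
data[mid]=7>5: swap data[3],data[3]; hi=2 → [5,5,5,7,7,8,6,6,6,8,7]
end: lo=0, hi=2; data = [5,5,5,7,7,8,6,6,6,8,7]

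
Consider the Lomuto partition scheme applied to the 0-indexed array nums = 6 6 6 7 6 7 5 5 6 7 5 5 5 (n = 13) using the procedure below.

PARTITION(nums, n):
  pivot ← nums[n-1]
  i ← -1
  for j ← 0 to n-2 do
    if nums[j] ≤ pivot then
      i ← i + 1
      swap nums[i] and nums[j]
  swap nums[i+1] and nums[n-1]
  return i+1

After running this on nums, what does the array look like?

pivot = nums[12] = 5; i = -1
j=0: nums[0]=6 > 5 → no swap
j=1: nums[1]=6 > 5 → no swap
j=2: nums[2]=6 > 5 → no swap
j=3: nums[3]=7 > 5 → no swap
j=4: nums[4]=6 > 5 → no swap
j=5: nums[5]=7 > 5 → no swap
j=6: nums[6]=5 ≤ 5 → i=0, swap nums[0],nums[6] → 5 6 6 7 6 7 6 5 6 7 5 5 5
j=7: nums[7]=5 ≤ 5 → i=1, swap nums[1],nums[7] → 5 5 6 7 6 7 6 6 6 7 5 5 5
j=8: nums[8]=6 > 5 → no swap
j=9: nums[9]=7 > 5 → no swap
j=10: nums[10]=5 ≤ 5 → i=2, swap nums[2],nums[10] → 5 5 5 7 6 7 6 6 6 7 6 5 5
j=11: nums[11]=5 ≤ 5 → i=3, swap nums[3],nums[11] → 5 5 5 5 6 7 6 6 6 7 6 7 5
final swap nums[4],nums[12] → 5 5 5 5 5 7 6 6 6 7 6 7 6; return 4

5 5 5 5 5 7 6 6 6 7 6 7 6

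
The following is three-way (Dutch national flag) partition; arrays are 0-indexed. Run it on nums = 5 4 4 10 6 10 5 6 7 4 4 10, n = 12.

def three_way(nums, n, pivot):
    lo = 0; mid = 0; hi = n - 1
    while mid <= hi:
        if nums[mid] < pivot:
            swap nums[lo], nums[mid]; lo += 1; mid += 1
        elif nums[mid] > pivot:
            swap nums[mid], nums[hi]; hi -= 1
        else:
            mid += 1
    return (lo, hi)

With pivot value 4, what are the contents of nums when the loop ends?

lo=0 mid=0 hi=11
5>4: swap(0,11), hi=10 ⇒ 10 4 4 10 6 10 5 6 7 4 4 5
10>4: swap(0,10), hi=9 ⇒ 4 4 4 10 6 10 5 6 7 4 10 5
4=4: mid=1
4=4: mid=2
4=4: mid=3
10>4: swap(3,9), hi=8 ⇒ 4 4 4 4 6 10 5 6 7 10 10 5
4=4: mid=4
6>4: swap(4,8), hi=7 ⇒ 4 4 4 4 7 10 5 6 6 10 10 5
7>4: swap(4,7), hi=6 ⇒ 4 4 4 4 6 10 5 7 6 10 10 5
6>4: swap(4,6), hi=5 ⇒ 4 4 4 4 5 10 6 7 6 10 10 5
5>4: swap(4,5), hi=4 ⇒ 4 4 4 4 10 5 6 7 6 10 10 5
10>4: swap(4,4), hi=3 ⇒ 4 4 4 4 10 5 6 7 6 10 10 5
done. lo=0 hi=3; nums=4 4 4 4 10 5 6 7 6 10 10 5

4 4 4 4 10 5 6 7 6 10 10 5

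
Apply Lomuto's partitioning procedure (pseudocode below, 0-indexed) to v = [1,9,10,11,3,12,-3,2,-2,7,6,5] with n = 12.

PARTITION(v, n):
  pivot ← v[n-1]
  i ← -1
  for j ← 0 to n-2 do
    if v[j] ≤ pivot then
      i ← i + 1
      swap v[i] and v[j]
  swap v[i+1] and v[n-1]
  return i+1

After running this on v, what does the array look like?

pivot=5, i=-1
j=0: 1≤5, i=0, swap(0,0) ⇒ [1,9,10,11,3,12,-3,2,-2,7,6,5]
j=1: 9>5, skip
j=2: 10>5, skip
j=3: 11>5, skip
j=4: 3≤5, i=1, swap(1,4) ⇒ [1,3,10,11,9,12,-3,2,-2,7,6,5]
j=5: 12>5, skip
j=6: -3≤5, i=2, swap(2,6) ⇒ [1,3,-3,11,9,12,10,2,-2,7,6,5]
j=7: 2≤5, i=3, swap(3,7) ⇒ [1,3,-3,2,9,12,10,11,-2,7,6,5]
j=8: -2≤5, i=4, swap(4,8) ⇒ [1,3,-3,2,-2,12,10,11,9,7,6,5]
j=9: 7>5, skip
j=10: 6>5, skip
swap(5,11) ⇒ [1,3,-3,2,-2,5,10,11,9,7,6,12]; return 5

[1,3,-3,2,-2,5,10,11,9,7,6,12]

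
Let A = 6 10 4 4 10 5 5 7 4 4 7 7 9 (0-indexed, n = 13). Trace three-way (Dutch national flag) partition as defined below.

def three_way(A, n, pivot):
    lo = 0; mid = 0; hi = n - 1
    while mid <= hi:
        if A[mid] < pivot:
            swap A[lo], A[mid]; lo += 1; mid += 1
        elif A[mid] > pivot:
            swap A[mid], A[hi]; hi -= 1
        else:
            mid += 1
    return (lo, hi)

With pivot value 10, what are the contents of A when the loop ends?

6 4 4 5 5 7 4 4 7 7 9 10 10

lo=0 mid=0 hi=12
6<10: swap(0,0), lo=1 mid=1 ⇒ 6 10 4 4 10 5 5 7 4 4 7 7 9
10=10: mid=2
4<10: swap(1,2), lo=2 mid=3 ⇒ 6 4 10 4 10 5 5 7 4 4 7 7 9
4<10: swap(2,3), lo=3 mid=4 ⇒ 6 4 4 10 10 5 5 7 4 4 7 7 9
10=10: mid=5
5<10: swap(3,5), lo=4 mid=6 ⇒ 6 4 4 5 10 10 5 7 4 4 7 7 9
5<10: swap(4,6), lo=5 mid=7 ⇒ 6 4 4 5 5 10 10 7 4 4 7 7 9
7<10: swap(5,7), lo=6 mid=8 ⇒ 6 4 4 5 5 7 10 10 4 4 7 7 9
4<10: swap(6,8), lo=7 mid=9 ⇒ 6 4 4 5 5 7 4 10 10 4 7 7 9
4<10: swap(7,9), lo=8 mid=10 ⇒ 6 4 4 5 5 7 4 4 10 10 7 7 9
7<10: swap(8,10), lo=9 mid=11 ⇒ 6 4 4 5 5 7 4 4 7 10 10 7 9
7<10: swap(9,11), lo=10 mid=12 ⇒ 6 4 4 5 5 7 4 4 7 7 10 10 9
9<10: swap(10,12), lo=11 mid=13 ⇒ 6 4 4 5 5 7 4 4 7 7 9 10 10
done. lo=11 hi=12; A=6 4 4 5 5 7 4 4 7 7 9 10 10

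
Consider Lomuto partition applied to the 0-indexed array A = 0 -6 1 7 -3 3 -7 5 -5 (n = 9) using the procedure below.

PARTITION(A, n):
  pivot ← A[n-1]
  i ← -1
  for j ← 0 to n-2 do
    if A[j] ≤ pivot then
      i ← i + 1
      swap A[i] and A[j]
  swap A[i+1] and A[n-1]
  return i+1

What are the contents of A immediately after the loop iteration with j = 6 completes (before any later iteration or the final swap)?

-6 -7 1 7 -3 3 0 5 -5

pivot = A[8] = -5; i = -1
j=0: A[0]=0 > -5 → no swap
j=1: A[1]=-6 ≤ -5 → i=0, swap A[0],A[1] → -6 0 1 7 -3 3 -7 5 -5
j=2: A[2]=1 > -5 → no swap
j=3: A[3]=7 > -5 → no swap
j=4: A[4]=-3 > -5 → no swap
j=5: A[5]=3 > -5 → no swap
j=6: A[6]=-7 ≤ -5 → i=1, swap A[1],A[6] → -6 -7 1 7 -3 3 0 5 -5
(after j=6) A = -6 -7 1 7 -3 3 0 5 -5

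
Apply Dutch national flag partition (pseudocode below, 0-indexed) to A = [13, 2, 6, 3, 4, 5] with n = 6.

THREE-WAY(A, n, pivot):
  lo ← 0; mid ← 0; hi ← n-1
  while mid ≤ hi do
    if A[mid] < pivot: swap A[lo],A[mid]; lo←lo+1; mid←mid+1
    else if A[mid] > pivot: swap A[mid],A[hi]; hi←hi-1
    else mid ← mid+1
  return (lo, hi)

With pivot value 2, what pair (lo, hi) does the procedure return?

(0, 0)

pivot = 2; lo=0, mid=0, hi=5
A[mid]=13>2: swap A[0],A[5]; hi=4 → [5, 2, 6, 3, 4, 13]
A[mid]=5>2: swap A[0],A[4]; hi=3 → [4, 2, 6, 3, 5, 13]
A[mid]=4>2: swap A[0],A[3]; hi=2 → [3, 2, 6, 4, 5, 13]
A[mid]=3>2: swap A[0],A[2]; hi=1 → [6, 2, 3, 4, 5, 13]
A[mid]=6>2: swap A[0],A[1]; hi=0 → [2, 6, 3, 4, 5, 13]
A[mid]=2=2: mid=1
end: lo=0, hi=0; A = [2, 6, 3, 4, 5, 13]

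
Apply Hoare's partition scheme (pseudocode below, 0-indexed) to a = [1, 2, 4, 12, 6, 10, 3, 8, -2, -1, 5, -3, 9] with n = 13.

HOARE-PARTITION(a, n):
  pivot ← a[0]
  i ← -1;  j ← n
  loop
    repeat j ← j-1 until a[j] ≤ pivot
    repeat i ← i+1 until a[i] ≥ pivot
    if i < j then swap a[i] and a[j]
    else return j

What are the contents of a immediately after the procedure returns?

pivot = a[0] = 1; i = -1, j = 13
j→11 (a[11]=-3≤1), i→0 (a[0]=1≥1); i<j, swap → [-3, 2, 4, 12, 6, 10, 3, 8, -2, -1, 5, 1, 9]
j→9 (a[9]=-1≤1), i→1 (a[1]=2≥1); i<j, swap → [-3, -1, 4, 12, 6, 10, 3, 8, -2, 2, 5, 1, 9]
j→8 (a[8]=-2≤1), i→2 (a[2]=4≥1); i<j, swap → [-3, -1, -2, 12, 6, 10, 3, 8, 4, 2, 5, 1, 9]
j→2, i→3; i≥j, return j=2. a = [-3, -1, -2, 12, 6, 10, 3, 8, 4, 2, 5, 1, 9]

[-3, -1, -2, 12, 6, 10, 3, 8, 4, 2, 5, 1, 9]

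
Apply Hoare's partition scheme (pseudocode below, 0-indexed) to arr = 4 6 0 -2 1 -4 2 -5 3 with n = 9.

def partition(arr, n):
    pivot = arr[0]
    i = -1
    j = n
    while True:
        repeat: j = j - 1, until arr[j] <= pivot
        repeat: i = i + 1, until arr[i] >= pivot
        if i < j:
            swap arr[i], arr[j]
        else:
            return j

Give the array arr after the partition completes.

pivot=4
j stops at 8 (3), i stops at 0 (4); swap ⇒ 3 6 0 -2 1 -4 2 -5 4
j stops at 7 (-5), i stops at 1 (6); swap ⇒ 3 -5 0 -2 1 -4 2 6 4
j stops at 6, i stops at 7; i≥j ⇒ return 6. arr=3 -5 0 -2 1 -4 2 6 4

3 -5 0 -2 1 -4 2 6 4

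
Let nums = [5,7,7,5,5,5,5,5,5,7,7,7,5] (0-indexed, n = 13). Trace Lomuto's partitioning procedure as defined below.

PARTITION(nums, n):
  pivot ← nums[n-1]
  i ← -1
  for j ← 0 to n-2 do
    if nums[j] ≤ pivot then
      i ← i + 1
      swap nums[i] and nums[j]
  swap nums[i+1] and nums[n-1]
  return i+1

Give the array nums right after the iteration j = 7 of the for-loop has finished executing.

pivot = nums[12] = 5; i = -1
j=0: nums[0]=5 ≤ 5 → i=0, swap nums[0],nums[0] (no change) → [5,7,7,5,5,5,5,5,5,7,7,7,5]
j=1: nums[1]=7 > 5 → no swap
j=2: nums[2]=7 > 5 → no swap
j=3: nums[3]=5 ≤ 5 → i=1, swap nums[1],nums[3] → [5,5,7,7,5,5,5,5,5,7,7,7,5]
j=4: nums[4]=5 ≤ 5 → i=2, swap nums[2],nums[4] → [5,5,5,7,7,5,5,5,5,7,7,7,5]
j=5: nums[5]=5 ≤ 5 → i=3, swap nums[3],nums[5] → [5,5,5,5,7,7,5,5,5,7,7,7,5]
j=6: nums[6]=5 ≤ 5 → i=4, swap nums[4],nums[6] → [5,5,5,5,5,7,7,5,5,7,7,7,5]
j=7: nums[7]=5 ≤ 5 → i=5, swap nums[5],nums[7] → [5,5,5,5,5,5,7,7,5,7,7,7,5]
(after j=7) nums = [5,5,5,5,5,5,7,7,5,7,7,7,5]

[5,5,5,5,5,5,7,7,5,7,7,7,5]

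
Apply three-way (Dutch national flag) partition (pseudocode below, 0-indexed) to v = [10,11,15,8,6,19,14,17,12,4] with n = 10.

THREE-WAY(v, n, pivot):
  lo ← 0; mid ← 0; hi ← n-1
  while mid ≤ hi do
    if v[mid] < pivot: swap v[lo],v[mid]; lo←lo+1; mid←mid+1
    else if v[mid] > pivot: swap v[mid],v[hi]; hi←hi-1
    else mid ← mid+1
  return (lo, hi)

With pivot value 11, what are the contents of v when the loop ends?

[10,4,8,6,11,14,17,12,19,15]

lo=0 mid=0 hi=9
10<11: swap(0,0), lo=1 mid=1 ⇒ [10,11,15,8,6,19,14,17,12,4]
11=11: mid=2
15>11: swap(2,9), hi=8 ⇒ [10,11,4,8,6,19,14,17,12,15]
4<11: swap(1,2), lo=2 mid=3 ⇒ [10,4,11,8,6,19,14,17,12,15]
8<11: swap(2,3), lo=3 mid=4 ⇒ [10,4,8,11,6,19,14,17,12,15]
6<11: swap(3,4), lo=4 mid=5 ⇒ [10,4,8,6,11,19,14,17,12,15]
19>11: swap(5,8), hi=7 ⇒ [10,4,8,6,11,12,14,17,19,15]
12>11: swap(5,7), hi=6 ⇒ [10,4,8,6,11,17,14,12,19,15]
17>11: swap(5,6), hi=5 ⇒ [10,4,8,6,11,14,17,12,19,15]
14>11: swap(5,5), hi=4 ⇒ [10,4,8,6,11,14,17,12,19,15]
done. lo=4 hi=4; v=[10,4,8,6,11,14,17,12,19,15]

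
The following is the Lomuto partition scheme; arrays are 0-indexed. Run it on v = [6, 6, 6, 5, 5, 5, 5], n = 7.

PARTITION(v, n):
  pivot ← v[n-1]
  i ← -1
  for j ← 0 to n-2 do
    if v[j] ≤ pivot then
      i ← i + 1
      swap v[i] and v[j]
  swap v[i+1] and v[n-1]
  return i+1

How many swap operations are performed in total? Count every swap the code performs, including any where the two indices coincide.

pivot = v[6] = 5; i = -1
j=0: v[0]=6 > 5 → no swap
j=1: v[1]=6 > 5 → no swap
j=2: v[2]=6 > 5 → no swap
j=3: v[3]=5 ≤ 5 → i=0, swap v[0],v[3] → [5, 6, 6, 6, 5, 5, 5]
j=4: v[4]=5 ≤ 5 → i=1, swap v[1],v[4] → [5, 5, 6, 6, 6, 5, 5]
j=5: v[5]=5 ≤ 5 → i=2, swap v[2],v[5] → [5, 5, 5, 6, 6, 6, 5]
final swap v[3],v[6] → [5, 5, 5, 5, 6, 6, 6]; return 3

4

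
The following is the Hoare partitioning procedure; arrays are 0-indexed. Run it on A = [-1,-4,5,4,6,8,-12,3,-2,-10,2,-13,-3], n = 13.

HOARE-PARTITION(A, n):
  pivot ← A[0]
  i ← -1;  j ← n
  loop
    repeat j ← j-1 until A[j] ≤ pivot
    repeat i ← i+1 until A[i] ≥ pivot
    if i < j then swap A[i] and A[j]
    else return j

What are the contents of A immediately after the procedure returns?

[-3,-4,-13,-10,-2,-12,8,3,6,4,2,5,-1]

pivot=-1
j stops at 12 (-3), i stops at 0 (-1); swap ⇒ [-3,-4,5,4,6,8,-12,3,-2,-10,2,-13,-1]
j stops at 11 (-13), i stops at 2 (5); swap ⇒ [-3,-4,-13,4,6,8,-12,3,-2,-10,2,5,-1]
j stops at 9 (-10), i stops at 3 (4); swap ⇒ [-3,-4,-13,-10,6,8,-12,3,-2,4,2,5,-1]
j stops at 8 (-2), i stops at 4 (6); swap ⇒ [-3,-4,-13,-10,-2,8,-12,3,6,4,2,5,-1]
j stops at 6 (-12), i stops at 5 (8); swap ⇒ [-3,-4,-13,-10,-2,-12,8,3,6,4,2,5,-1]
j stops at 5, i stops at 6; i≥j ⇒ return 5. A=[-3,-4,-13,-10,-2,-12,8,3,6,4,2,5,-1]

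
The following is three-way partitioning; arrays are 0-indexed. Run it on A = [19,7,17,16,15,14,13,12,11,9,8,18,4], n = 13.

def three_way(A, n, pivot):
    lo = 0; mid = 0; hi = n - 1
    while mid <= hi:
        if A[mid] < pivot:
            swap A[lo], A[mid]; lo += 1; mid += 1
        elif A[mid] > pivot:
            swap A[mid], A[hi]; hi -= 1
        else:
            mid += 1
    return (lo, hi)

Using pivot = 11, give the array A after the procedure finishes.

[4,7,8,9,11,13,12,14,15,16,18,17,19]

lo=0 mid=0 hi=12
19>11: swap(0,12), hi=11 ⇒ [4,7,17,16,15,14,13,12,11,9,8,18,19]
4<11: swap(0,0), lo=1 mid=1 ⇒ [4,7,17,16,15,14,13,12,11,9,8,18,19]
7<11: swap(1,1), lo=2 mid=2 ⇒ [4,7,17,16,15,14,13,12,11,9,8,18,19]
17>11: swap(2,11), hi=10 ⇒ [4,7,18,16,15,14,13,12,11,9,8,17,19]
18>11: swap(2,10), hi=9 ⇒ [4,7,8,16,15,14,13,12,11,9,18,17,19]
8<11: swap(2,2), lo=3 mid=3 ⇒ [4,7,8,16,15,14,13,12,11,9,18,17,19]
16>11: swap(3,9), hi=8 ⇒ [4,7,8,9,15,14,13,12,11,16,18,17,19]
9<11: swap(3,3), lo=4 mid=4 ⇒ [4,7,8,9,15,14,13,12,11,16,18,17,19]
15>11: swap(4,8), hi=7 ⇒ [4,7,8,9,11,14,13,12,15,16,18,17,19]
11=11: mid=5
14>11: swap(5,7), hi=6 ⇒ [4,7,8,9,11,12,13,14,15,16,18,17,19]
12>11: swap(5,6), hi=5 ⇒ [4,7,8,9,11,13,12,14,15,16,18,17,19]
13>11: swap(5,5), hi=4 ⇒ [4,7,8,9,11,13,12,14,15,16,18,17,19]
done. lo=4 hi=4; A=[4,7,8,9,11,13,12,14,15,16,18,17,19]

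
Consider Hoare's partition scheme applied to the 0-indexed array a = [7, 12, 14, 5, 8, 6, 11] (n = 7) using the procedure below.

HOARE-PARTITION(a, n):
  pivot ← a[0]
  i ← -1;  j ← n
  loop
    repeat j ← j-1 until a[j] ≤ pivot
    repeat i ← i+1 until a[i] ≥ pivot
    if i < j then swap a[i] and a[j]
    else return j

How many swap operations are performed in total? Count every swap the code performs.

pivot = a[0] = 7; i = -1, j = 7
j→5 (a[5]=6≤7), i→0 (a[0]=7≥7); i<j, swap → [6, 12, 14, 5, 8, 7, 11]
j→3 (a[3]=5≤7), i→1 (a[1]=12≥7); i<j, swap → [6, 5, 14, 12, 8, 7, 11]
j→1, i→2; i≥j, return j=1. a = [6, 5, 14, 12, 8, 7, 11]

2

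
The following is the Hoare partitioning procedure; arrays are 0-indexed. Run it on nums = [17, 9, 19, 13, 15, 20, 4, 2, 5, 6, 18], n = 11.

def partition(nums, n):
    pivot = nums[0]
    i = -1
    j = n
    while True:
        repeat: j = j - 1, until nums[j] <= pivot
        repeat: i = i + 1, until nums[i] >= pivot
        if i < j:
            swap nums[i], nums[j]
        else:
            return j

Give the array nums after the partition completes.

[6, 9, 5, 13, 15, 2, 4, 20, 19, 17, 18]

pivot=17
j stops at 9 (6), i stops at 0 (17); swap ⇒ [6, 9, 19, 13, 15, 20, 4, 2, 5, 17, 18]
j stops at 8 (5), i stops at 2 (19); swap ⇒ [6, 9, 5, 13, 15, 20, 4, 2, 19, 17, 18]
j stops at 7 (2), i stops at 5 (20); swap ⇒ [6, 9, 5, 13, 15, 2, 4, 20, 19, 17, 18]
j stops at 6, i stops at 7; i≥j ⇒ return 6. nums=[6, 9, 5, 13, 15, 2, 4, 20, 19, 17, 18]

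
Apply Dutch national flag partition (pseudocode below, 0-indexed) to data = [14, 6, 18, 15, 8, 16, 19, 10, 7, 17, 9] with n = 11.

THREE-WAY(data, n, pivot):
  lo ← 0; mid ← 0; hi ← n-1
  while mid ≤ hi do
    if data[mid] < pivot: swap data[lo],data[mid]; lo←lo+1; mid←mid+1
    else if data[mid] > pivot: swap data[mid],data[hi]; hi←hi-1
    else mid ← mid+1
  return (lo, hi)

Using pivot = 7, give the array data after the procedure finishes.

[6, 7, 15, 8, 16, 19, 10, 18, 17, 9, 14]

lo=0 mid=0 hi=10
14>7: swap(0,10), hi=9 ⇒ [9, 6, 18, 15, 8, 16, 19, 10, 7, 17, 14]
9>7: swap(0,9), hi=8 ⇒ [17, 6, 18, 15, 8, 16, 19, 10, 7, 9, 14]
17>7: swap(0,8), hi=7 ⇒ [7, 6, 18, 15, 8, 16, 19, 10, 17, 9, 14]
7=7: mid=1
6<7: swap(0,1), lo=1 mid=2 ⇒ [6, 7, 18, 15, 8, 16, 19, 10, 17, 9, 14]
18>7: swap(2,7), hi=6 ⇒ [6, 7, 10, 15, 8, 16, 19, 18, 17, 9, 14]
10>7: swap(2,6), hi=5 ⇒ [6, 7, 19, 15, 8, 16, 10, 18, 17, 9, 14]
19>7: swap(2,5), hi=4 ⇒ [6, 7, 16, 15, 8, 19, 10, 18, 17, 9, 14]
16>7: swap(2,4), hi=3 ⇒ [6, 7, 8, 15, 16, 19, 10, 18, 17, 9, 14]
8>7: swap(2,3), hi=2 ⇒ [6, 7, 15, 8, 16, 19, 10, 18, 17, 9, 14]
15>7: swap(2,2), hi=1 ⇒ [6, 7, 15, 8, 16, 19, 10, 18, 17, 9, 14]
done. lo=1 hi=1; data=[6, 7, 15, 8, 16, 19, 10, 18, 17, 9, 14]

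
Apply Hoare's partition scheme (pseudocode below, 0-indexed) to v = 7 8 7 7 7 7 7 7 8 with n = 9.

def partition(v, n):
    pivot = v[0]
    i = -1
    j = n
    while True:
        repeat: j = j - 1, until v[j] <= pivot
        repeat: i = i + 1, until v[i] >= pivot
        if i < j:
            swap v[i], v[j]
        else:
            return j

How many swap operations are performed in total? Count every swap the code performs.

pivot=7
j stops at 7 (7), i stops at 0 (7); swap ⇒ 7 8 7 7 7 7 7 7 8
j stops at 6 (7), i stops at 1 (8); swap ⇒ 7 7 7 7 7 7 8 7 8
j stops at 5 (7), i stops at 2 (7); swap ⇒ 7 7 7 7 7 7 8 7 8
j stops at 4 (7), i stops at 3 (7); swap ⇒ 7 7 7 7 7 7 8 7 8
j stops at 3, i stops at 4; i≥j ⇒ return 3. v=7 7 7 7 7 7 8 7 8

4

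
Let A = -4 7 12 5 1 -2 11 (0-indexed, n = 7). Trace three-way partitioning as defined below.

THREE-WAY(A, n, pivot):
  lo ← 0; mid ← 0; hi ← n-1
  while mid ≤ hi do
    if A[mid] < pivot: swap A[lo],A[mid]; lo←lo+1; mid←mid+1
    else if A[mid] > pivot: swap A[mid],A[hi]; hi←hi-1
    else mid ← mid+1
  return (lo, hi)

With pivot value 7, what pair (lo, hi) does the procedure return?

pivot = 7; lo=0, mid=0, hi=6
A[mid]=-4<7: swap A[0],A[0]; lo=1,mid=1 → -4 7 12 5 1 -2 11
A[mid]=7=7: mid=2
A[mid]=12>7: swap A[2],A[6]; hi=5 → -4 7 11 5 1 -2 12
A[mid]=11>7: swap A[2],A[5]; hi=4 → -4 7 -2 5 1 11 12
A[mid]=-2<7: swap A[1],A[2]; lo=2,mid=3 → -4 -2 7 5 1 11 12
A[mid]=5<7: swap A[2],A[3]; lo=3,mid=4 → -4 -2 5 7 1 11 12
A[mid]=1<7: swap A[3],A[4]; lo=4,mid=5 → -4 -2 5 1 7 11 12
end: lo=4, hi=4; A = -4 -2 5 1 7 11 12

(4, 4)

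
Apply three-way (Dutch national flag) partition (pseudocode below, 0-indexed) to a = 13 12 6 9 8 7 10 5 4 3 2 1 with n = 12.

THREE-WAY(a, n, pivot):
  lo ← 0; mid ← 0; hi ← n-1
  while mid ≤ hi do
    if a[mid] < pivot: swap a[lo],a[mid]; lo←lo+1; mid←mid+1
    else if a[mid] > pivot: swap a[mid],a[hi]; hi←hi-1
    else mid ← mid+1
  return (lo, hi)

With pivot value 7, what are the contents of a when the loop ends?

1 2 6 3 4 5 7 10 8 9 12 13

pivot = 7; lo=0, mid=0, hi=11
a[mid]=13>7: swap a[0],a[11]; hi=10 → 1 12 6 9 8 7 10 5 4 3 2 13
a[mid]=1<7: swap a[0],a[0]; lo=1,mid=1 → 1 12 6 9 8 7 10 5 4 3 2 13
a[mid]=12>7: swap a[1],a[10]; hi=9 → 1 2 6 9 8 7 10 5 4 3 12 13
a[mid]=2<7: swap a[1],a[1]; lo=2,mid=2 → 1 2 6 9 8 7 10 5 4 3 12 13
a[mid]=6<7: swap a[2],a[2]; lo=3,mid=3 → 1 2 6 9 8 7 10 5 4 3 12 13
a[mid]=9>7: swap a[3],a[9]; hi=8 → 1 2 6 3 8 7 10 5 4 9 12 13
a[mid]=3<7: swap a[3],a[3]; lo=4,mid=4 → 1 2 6 3 8 7 10 5 4 9 12 13
a[mid]=8>7: swap a[4],a[8]; hi=7 → 1 2 6 3 4 7 10 5 8 9 12 13
a[mid]=4<7: swap a[4],a[4]; lo=5,mid=5 → 1 2 6 3 4 7 10 5 8 9 12 13
a[mid]=7=7: mid=6
a[mid]=10>7: swap a[6],a[7]; hi=6 → 1 2 6 3 4 7 5 10 8 9 12 13
a[mid]=5<7: swap a[5],a[6]; lo=6,mid=7 → 1 2 6 3 4 5 7 10 8 9 12 13
end: lo=6, hi=6; a = 1 2 6 3 4 5 7 10 8 9 12 13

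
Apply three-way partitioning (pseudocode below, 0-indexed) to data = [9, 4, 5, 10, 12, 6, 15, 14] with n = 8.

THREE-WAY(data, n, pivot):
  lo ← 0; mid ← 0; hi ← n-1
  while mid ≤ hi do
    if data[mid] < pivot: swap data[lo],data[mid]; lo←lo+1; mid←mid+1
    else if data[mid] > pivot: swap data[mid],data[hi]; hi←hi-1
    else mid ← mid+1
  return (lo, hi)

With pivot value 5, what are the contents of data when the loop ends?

pivot = 5; lo=0, mid=0, hi=7
data[mid]=9>5: swap data[0],data[7]; hi=6 → [14, 4, 5, 10, 12, 6, 15, 9]
data[mid]=14>5: swap data[0],data[6]; hi=5 → [15, 4, 5, 10, 12, 6, 14, 9]
data[mid]=15>5: swap data[0],data[5]; hi=4 → [6, 4, 5, 10, 12, 15, 14, 9]
data[mid]=6>5: swap data[0],data[4]; hi=3 → [12, 4, 5, 10, 6, 15, 14, 9]
data[mid]=12>5: swap data[0],data[3]; hi=2 → [10, 4, 5, 12, 6, 15, 14, 9]
data[mid]=10>5: swap data[0],data[2]; hi=1 → [5, 4, 10, 12, 6, 15, 14, 9]
data[mid]=5=5: mid=1
data[mid]=4<5: swap data[0],data[1]; lo=1,mid=2 → [4, 5, 10, 12, 6, 15, 14, 9]
end: lo=1, hi=1; data = [4, 5, 10, 12, 6, 15, 14, 9]

[4, 5, 10, 12, 6, 15, 14, 9]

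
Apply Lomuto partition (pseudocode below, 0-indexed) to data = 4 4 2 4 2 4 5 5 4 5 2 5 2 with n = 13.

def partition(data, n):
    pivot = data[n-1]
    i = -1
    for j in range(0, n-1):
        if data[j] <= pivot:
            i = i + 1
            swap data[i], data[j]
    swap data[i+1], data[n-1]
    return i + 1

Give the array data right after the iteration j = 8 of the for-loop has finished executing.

pivot = data[12] = 2; i = -1
j=0: data[0]=4 > 2 → no swap
j=1: data[1]=4 > 2 → no swap
j=2: data[2]=2 ≤ 2 → i=0, swap data[0],data[2] → 2 4 4 4 2 4 5 5 4 5 2 5 2
j=3: data[3]=4 > 2 → no swap
j=4: data[4]=2 ≤ 2 → i=1, swap data[1],data[4] → 2 2 4 4 4 4 5 5 4 5 2 5 2
j=5: data[5]=4 > 2 → no swap
j=6: data[6]=5 > 2 → no swap
j=7: data[7]=5 > 2 → no swap
j=8: data[8]=4 > 2 → no swap
(after j=8) data = 2 2 4 4 4 4 5 5 4 5 2 5 2

2 2 4 4 4 4 5 5 4 5 2 5 2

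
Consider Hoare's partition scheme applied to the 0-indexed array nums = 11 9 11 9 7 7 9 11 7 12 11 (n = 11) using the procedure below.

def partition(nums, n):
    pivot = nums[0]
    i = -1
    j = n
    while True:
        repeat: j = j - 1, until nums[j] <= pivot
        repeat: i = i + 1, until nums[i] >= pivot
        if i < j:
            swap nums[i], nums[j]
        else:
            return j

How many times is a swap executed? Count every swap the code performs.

2

pivot=11
j stops at 10 (11), i stops at 0 (11); swap ⇒ 11 9 11 9 7 7 9 11 7 12 11
j stops at 8 (7), i stops at 2 (11); swap ⇒ 11 9 7 9 7 7 9 11 11 12 11
j stops at 7, i stops at 7; i≥j ⇒ return 7. nums=11 9 7 9 7 7 9 11 11 12 11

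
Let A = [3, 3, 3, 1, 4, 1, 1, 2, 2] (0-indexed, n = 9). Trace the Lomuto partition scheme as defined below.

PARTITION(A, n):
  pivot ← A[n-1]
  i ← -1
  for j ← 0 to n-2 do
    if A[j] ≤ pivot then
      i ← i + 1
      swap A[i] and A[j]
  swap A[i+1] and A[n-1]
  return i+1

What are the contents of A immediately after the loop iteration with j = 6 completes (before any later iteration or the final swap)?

[1, 1, 1, 3, 4, 3, 3, 2, 2]

pivot = A[8] = 2; i = -1
j=0: A[0]=3 > 2 → no swap
j=1: A[1]=3 > 2 → no swap
j=2: A[2]=3 > 2 → no swap
j=3: A[3]=1 ≤ 2 → i=0, swap A[0],A[3] → [1, 3, 3, 3, 4, 1, 1, 2, 2]
j=4: A[4]=4 > 2 → no swap
j=5: A[5]=1 ≤ 2 → i=1, swap A[1],A[5] → [1, 1, 3, 3, 4, 3, 1, 2, 2]
j=6: A[6]=1 ≤ 2 → i=2, swap A[2],A[6] → [1, 1, 1, 3, 4, 3, 3, 2, 2]
(after j=6) A = [1, 1, 1, 3, 4, 3, 3, 2, 2]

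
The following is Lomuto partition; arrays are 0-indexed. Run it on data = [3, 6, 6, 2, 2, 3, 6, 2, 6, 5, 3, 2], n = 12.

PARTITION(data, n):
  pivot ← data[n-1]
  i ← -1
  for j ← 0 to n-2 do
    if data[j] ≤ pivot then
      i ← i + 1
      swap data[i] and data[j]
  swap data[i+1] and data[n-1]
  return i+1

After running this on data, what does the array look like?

[2, 2, 2, 2, 6, 3, 6, 6, 6, 5, 3, 3]

pivot=2, i=-1
j=0: 3>2, skip
j=1: 6>2, skip
j=2: 6>2, skip
j=3: 2≤2, i=0, swap(0,3) ⇒ [2, 6, 6, 3, 2, 3, 6, 2, 6, 5, 3, 2]
j=4: 2≤2, i=1, swap(1,4) ⇒ [2, 2, 6, 3, 6, 3, 6, 2, 6, 5, 3, 2]
j=5: 3>2, skip
j=6: 6>2, skip
j=7: 2≤2, i=2, swap(2,7) ⇒ [2, 2, 2, 3, 6, 3, 6, 6, 6, 5, 3, 2]
j=8: 6>2, skip
j=9: 5>2, skip
j=10: 3>2, skip
swap(3,11) ⇒ [2, 2, 2, 2, 6, 3, 6, 6, 6, 5, 3, 3]; return 3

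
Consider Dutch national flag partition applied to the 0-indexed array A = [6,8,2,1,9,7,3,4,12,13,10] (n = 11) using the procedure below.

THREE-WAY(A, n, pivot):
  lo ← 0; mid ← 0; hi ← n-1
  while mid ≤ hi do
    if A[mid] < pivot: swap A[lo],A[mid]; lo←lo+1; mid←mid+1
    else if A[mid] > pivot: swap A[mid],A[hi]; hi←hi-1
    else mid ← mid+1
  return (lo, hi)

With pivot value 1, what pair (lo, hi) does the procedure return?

(0, 0)

pivot = 1; lo=0, mid=0, hi=10
A[mid]=6>1: swap A[0],A[10]; hi=9 → [10,8,2,1,9,7,3,4,12,13,6]
A[mid]=10>1: swap A[0],A[9]; hi=8 → [13,8,2,1,9,7,3,4,12,10,6]
A[mid]=13>1: swap A[0],A[8]; hi=7 → [12,8,2,1,9,7,3,4,13,10,6]
A[mid]=12>1: swap A[0],A[7]; hi=6 → [4,8,2,1,9,7,3,12,13,10,6]
A[mid]=4>1: swap A[0],A[6]; hi=5 → [3,8,2,1,9,7,4,12,13,10,6]
A[mid]=3>1: swap A[0],A[5]; hi=4 → [7,8,2,1,9,3,4,12,13,10,6]
A[mid]=7>1: swap A[0],A[4]; hi=3 → [9,8,2,1,7,3,4,12,13,10,6]
A[mid]=9>1: swap A[0],A[3]; hi=2 → [1,8,2,9,7,3,4,12,13,10,6]
A[mid]=1=1: mid=1
A[mid]=8>1: swap A[1],A[2]; hi=1 → [1,2,8,9,7,3,4,12,13,10,6]
A[mid]=2>1: swap A[1],A[1]; hi=0 → [1,2,8,9,7,3,4,12,13,10,6]
end: lo=0, hi=0; A = [1,2,8,9,7,3,4,12,13,10,6]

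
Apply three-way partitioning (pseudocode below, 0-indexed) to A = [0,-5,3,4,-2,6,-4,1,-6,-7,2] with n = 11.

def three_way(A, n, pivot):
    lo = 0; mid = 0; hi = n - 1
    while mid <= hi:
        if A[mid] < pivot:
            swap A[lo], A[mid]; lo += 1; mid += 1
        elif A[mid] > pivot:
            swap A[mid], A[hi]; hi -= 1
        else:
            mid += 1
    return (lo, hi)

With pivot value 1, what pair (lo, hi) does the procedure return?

pivot = 1; lo=0, mid=0, hi=10
A[mid]=0<1: swap A[0],A[0]; lo=1,mid=1 → [0,-5,3,4,-2,6,-4,1,-6,-7,2]
A[mid]=-5<1: swap A[1],A[1]; lo=2,mid=2 → [0,-5,3,4,-2,6,-4,1,-6,-7,2]
A[mid]=3>1: swap A[2],A[10]; hi=9 → [0,-5,2,4,-2,6,-4,1,-6,-7,3]
A[mid]=2>1: swap A[2],A[9]; hi=8 → [0,-5,-7,4,-2,6,-4,1,-6,2,3]
A[mid]=-7<1: swap A[2],A[2]; lo=3,mid=3 → [0,-5,-7,4,-2,6,-4,1,-6,2,3]
A[mid]=4>1: swap A[3],A[8]; hi=7 → [0,-5,-7,-6,-2,6,-4,1,4,2,3]
A[mid]=-6<1: swap A[3],A[3]; lo=4,mid=4 → [0,-5,-7,-6,-2,6,-4,1,4,2,3]
A[mid]=-2<1: swap A[4],A[4]; lo=5,mid=5 → [0,-5,-7,-6,-2,6,-4,1,4,2,3]
A[mid]=6>1: swap A[5],A[7]; hi=6 → [0,-5,-7,-6,-2,1,-4,6,4,2,3]
A[mid]=1=1: mid=6
A[mid]=-4<1: swap A[5],A[6]; lo=6,mid=7 → [0,-5,-7,-6,-2,-4,1,6,4,2,3]
end: lo=6, hi=6; A = [0,-5,-7,-6,-2,-4,1,6,4,2,3]

(6, 6)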